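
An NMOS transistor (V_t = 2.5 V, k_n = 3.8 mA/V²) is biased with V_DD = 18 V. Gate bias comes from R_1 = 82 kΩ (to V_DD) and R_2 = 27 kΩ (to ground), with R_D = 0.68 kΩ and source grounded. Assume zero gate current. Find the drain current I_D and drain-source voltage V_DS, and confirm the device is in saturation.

V_G = V_DD·R_2/(R_1+R_2) = 18×27/109 = 4.46 V. With the source grounded, V_GS = V_G = 4.46 V.
Assume saturation: I_D = (k_n/2)(V_GS − V_t)² = (3.8/2)×(4.46 − 2.5)² = 1.9×1.96² = 7.29 mA.
V_DS = V_DD − I_D·R_D = 18 − 7.29×0.68 = 13 V.
Saturation requires V_DS ≥ V_GS − V_t = 1.96 V; 13 ≥ 1.96 ✓.

I_D ≈ 7.3 mA, V_DS ≈ 13 V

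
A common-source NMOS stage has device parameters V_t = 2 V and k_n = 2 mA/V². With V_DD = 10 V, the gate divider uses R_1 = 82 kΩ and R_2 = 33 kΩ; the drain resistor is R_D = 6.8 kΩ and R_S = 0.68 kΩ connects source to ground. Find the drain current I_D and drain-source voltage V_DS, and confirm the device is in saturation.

V_G = V_DD·R_2/(R_1+R_2) = 10×33/115 = 2.87 V.
Assume saturation: I_D = (k_n/2)(V_GS − V_t)² with V_GS = V_G − I_D·R_S = 2.87 − 0.68·I_D.
Substituting gives 0.462·I_D² − 2.18·I_D + 0.756 = 0, with roots I_D = 0.376 or 4.34 mA.
The root I_D = 4.34 mA gives V_GS = -0.0842 V ≤ V_t, so take I_D = 0.376 mA.
Then V_GS = 2.61 V and V_DS = V_DD − I_D(R_D+R_S) = 10 − 0.376×7.48 = 7.18 V.
Saturation requires V_DS ≥ V_GS − V_t = 0.614 V; 7.18 ≥ 0.614 ✓.

I_D ≈ 0.38 mA, V_DS ≈ 7.2 V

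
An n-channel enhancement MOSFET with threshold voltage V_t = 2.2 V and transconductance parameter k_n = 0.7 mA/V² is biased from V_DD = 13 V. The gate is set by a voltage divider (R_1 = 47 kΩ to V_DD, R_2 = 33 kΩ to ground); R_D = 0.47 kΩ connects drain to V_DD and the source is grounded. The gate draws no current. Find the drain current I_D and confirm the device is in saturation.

I_D ≈ 3.5 mA

V_G = V_DD·R_2/(R_1+R_2) = 13×33/80 = 5.36 V. With the source grounded, V_GS = V_G = 5.36 V.
Assume saturation: I_D = (k_n/2)(V_GS − V_t)² = (0.7/2)×(5.36 − 2.2)² = 0.35×3.16² = 3.5 mA.
V_DS = V_DD − I_D·R_D = 13 − 3.5×0.47 = 11.4 V.
Saturation requires V_DS ≥ V_GS − V_t = 3.16 V; 11.4 ≥ 3.16 ✓.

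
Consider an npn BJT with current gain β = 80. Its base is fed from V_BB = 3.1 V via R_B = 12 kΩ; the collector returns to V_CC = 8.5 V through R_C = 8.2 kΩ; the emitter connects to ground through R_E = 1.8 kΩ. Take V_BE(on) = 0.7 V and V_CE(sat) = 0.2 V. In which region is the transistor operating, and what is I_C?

Assume active: I_B = (3.1 − 0.7)/(12 + 81×1.8) = 0.0152 mA, I_C = β·I_B = 1.22 mA.
Then V_CE = 8.5 − 1.22×8.2 − 1.23×1.8 = -3.69 V < 0.2 V — the active assumption fails.
Re-solve with V_CE = 0.2 V. KCL at the emitter: V_E/R_E = (V_BB−0.7−V_E)/R_B + (V_CC−0.2−V_E)/R_C, giving V_E = 1.59 V.
I_C = (V_CC − 0.2 − V_E)/R_C = (8.3 − 1.59)/8.2 = 0.818 mA.
Check: I_B = (2.4 − 1.59)/12 = 0.0672 mA, and β·I_B = 5.38 mA > I_C, confirming saturation.

saturation; I_C ≈ 0.82 mA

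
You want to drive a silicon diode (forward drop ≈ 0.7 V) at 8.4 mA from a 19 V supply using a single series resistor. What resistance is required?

R ≈ 2.2 kΩ

The resistor drops V_S − V_D = 19 − 0.7 = 18.3 V at 8.4 mA.
R = 18.3 V / 8.4 mA = 2.18 kΩ.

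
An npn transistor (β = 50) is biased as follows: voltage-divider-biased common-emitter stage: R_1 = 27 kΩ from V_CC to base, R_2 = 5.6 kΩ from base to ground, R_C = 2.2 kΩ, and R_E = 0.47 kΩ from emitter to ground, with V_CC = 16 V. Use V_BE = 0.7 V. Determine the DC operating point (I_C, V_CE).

I_C ≈ 3.6 mA, V_CE ≈ 6.4 V

Thevenize the base divider: V_Th = V_CC·R_2/(R_1+R_2) = 16×5.6/32.6 = 2.75 V, R_Th = R_1‖R_2 = 4.64 kΩ.
Base-emitter loop: V_Th = I_B·R_Th + V_BE + (β+1)I_B·R_E, so I_B = (2.75 − 0.7) / (4.64 + 51×0.47) = 0.0716 mA.
I_C = β·I_B = 50×0.0716 = 3.58 mA, and I_E = (β+1)I_B = 3.65 mA.
V_CE = V_CC − I_C·R_C − I_E·R_E = 16 − 3.58×2.2 − 3.65×0.47 = 6.41 V.
V_CE = 6.41 V > 0.2 V confirms active-region operation.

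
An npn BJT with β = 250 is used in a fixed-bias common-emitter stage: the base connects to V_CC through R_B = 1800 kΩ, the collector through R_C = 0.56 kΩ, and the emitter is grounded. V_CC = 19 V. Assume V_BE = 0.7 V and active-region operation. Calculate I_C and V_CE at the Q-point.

I_C ≈ 2.5 mA, V_CE ≈ 18 V

Base loop: V_CC = I_B·R_B + V_BE, so I_B = (19 − 0.7)/1800 kΩ = 0.0102 mA.
In the active region I_C = β·I_B = 250 × 0.0102 = 2.54 mA.
Collector loop: V_CE = V_CC − I_C·R_C = 19 − 2.54×0.56 = 17.6 V.
Since V_CE = 17.6 V > V_CE(sat) ≈ 0.2 V, the transistor is in the active region as assumed.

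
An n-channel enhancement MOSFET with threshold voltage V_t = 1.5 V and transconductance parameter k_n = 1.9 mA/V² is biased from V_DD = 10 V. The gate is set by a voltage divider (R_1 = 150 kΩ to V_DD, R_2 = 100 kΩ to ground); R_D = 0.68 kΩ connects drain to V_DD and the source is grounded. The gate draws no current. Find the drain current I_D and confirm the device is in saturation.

V_G = V_DD·R_2/(R_1+R_2) = 10×100/250 = 4 V. With the source grounded, V_GS = V_G = 4 V.
Assume saturation: I_D = (k_n/2)(V_GS − V_t)² = (1.9/2)×(4 − 1.5)² = 0.95×2.5² = 5.94 mA.
V_DS = V_DD − I_D·R_D = 10 − 5.94×0.68 = 5.96 V.
Saturation requires V_DS ≥ V_GS − V_t = 2.5 V; 5.96 ≥ 2.5 ✓.

I_D ≈ 5.9 mA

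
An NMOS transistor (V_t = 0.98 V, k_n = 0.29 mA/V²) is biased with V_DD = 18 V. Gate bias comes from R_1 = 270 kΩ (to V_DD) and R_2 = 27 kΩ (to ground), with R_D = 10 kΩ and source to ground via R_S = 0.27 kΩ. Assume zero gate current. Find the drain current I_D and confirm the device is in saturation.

I_D ≈ 0.059 mA

V_G = V_DD·R_2/(R_1+R_2) = 18×27/297 = 1.64 V.
Assume saturation: I_D = (k_n/2)(V_GS − V_t)² with V_GS = V_G − I_D·R_S = 1.64 − 0.27·I_D.
Substituting gives 0.0106·I_D² − 1.05·I_D + 0.0625 = 0, with roots I_D = 0.0594 or 99.4 mA.
The root I_D = 99.4 mA gives V_GS = -25.2 V ≤ V_t, so take I_D = 0.0594 mA.
Then V_GS = 1.62 V and V_DS = V_DD − I_D(R_D+R_S) = 18 − 0.0594×10.3 = 17.4 V.
Saturation requires V_DS ≥ V_GS − V_t = 0.64 V; 17.4 ≥ 0.64 ✓.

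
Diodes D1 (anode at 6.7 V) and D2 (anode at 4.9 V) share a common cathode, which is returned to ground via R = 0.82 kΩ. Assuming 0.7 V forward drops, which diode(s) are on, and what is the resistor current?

Assume both conduct. Then node N would need to be at both 6.7−0.7 = 6 V and 4.9−0.7 = 4.2 V, which is impossible.
Assume only D1 conducts: V_N = 6.7 − 0.7 = 6 V, so I_R = 6/0.82 = 7.32 mA.
Check D2: its anode-to-cathode voltage is 4.9 − 6 = -1.1 V < 0.7 V, so it is off. The assumption is consistent.

Only D1 conducts; I_R ≈ 7.3 mA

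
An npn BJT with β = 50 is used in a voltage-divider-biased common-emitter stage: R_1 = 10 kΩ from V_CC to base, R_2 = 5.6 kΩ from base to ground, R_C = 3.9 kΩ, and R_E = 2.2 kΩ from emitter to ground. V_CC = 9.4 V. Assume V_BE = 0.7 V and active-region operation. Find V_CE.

V_CE ≈ 2.3 V

Thevenize the base divider: V_Th = V_CC·R_2/(R_1+R_2) = 9.4×5.6/15.6 = 3.37 V, R_Th = R_1‖R_2 = 3.59 kΩ.
Base-emitter loop: V_Th = I_B·R_Th + V_BE + (β+1)I_B·R_E, so I_B = (3.37 − 0.7) / (3.59 + 51×2.2) = 0.0231 mA.
I_C = β·I_B = 50×0.0231 = 1.15 mA, and I_E = (β+1)I_B = 1.18 mA.
V_CE = V_CC − I_C·R_C − I_E·R_E = 9.4 − 1.15×3.9 − 1.18×2.2 = 2.3 V.
V_CE = 2.3 V > 0.2 V confirms active-region operation.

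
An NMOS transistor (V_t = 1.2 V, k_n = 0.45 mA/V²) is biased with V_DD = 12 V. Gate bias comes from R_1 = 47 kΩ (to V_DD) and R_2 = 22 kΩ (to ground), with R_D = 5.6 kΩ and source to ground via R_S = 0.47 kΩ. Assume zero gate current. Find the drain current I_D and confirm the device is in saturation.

V_G = V_DD·R_2/(R_1+R_2) = 12×22/69 = 3.83 V.
Assume saturation: I_D = (k_n/2)(V_GS − V_t)² with V_GS = V_G − I_D·R_S = 3.83 − 0.47·I_D.
Substituting gives 0.0497·I_D² − 1.56·I_D + 1.55 = 0, with roots I_D = 1.03 or 30.3 mA.
The root I_D = 30.3 mA gives V_GS = -10.4 V ≤ V_t, so take I_D = 1.03 mA.
Then V_GS = 3.34 V and V_DS = V_DD − I_D(R_D+R_S) = 12 − 1.03×6.07 = 5.74 V.
Saturation requires V_DS ≥ V_GS − V_t = 2.14 V; 5.74 ≥ 2.14 ✓.

I_D ≈ 1 mA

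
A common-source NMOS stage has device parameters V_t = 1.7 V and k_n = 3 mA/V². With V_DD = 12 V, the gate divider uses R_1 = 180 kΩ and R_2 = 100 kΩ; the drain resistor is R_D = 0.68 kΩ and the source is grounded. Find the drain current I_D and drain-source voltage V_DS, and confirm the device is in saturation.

V_G = V_DD·R_2/(R_1+R_2) = 12×100/280 = 4.29 V. With the source grounded, V_GS = V_G = 4.29 V.
Assume saturation: I_D = (k_n/2)(V_GS − V_t)² = (3/2)×(4.29 − 1.7)² = 1.5×2.59² = 10 mA.
V_DS = V_DD − I_D·R_D = 12 − 10×0.68 = 5.18 V.
Saturation requires V_DS ≥ V_GS − V_t = 2.59 V; 5.18 ≥ 2.59 ✓.

I_D ≈ 10 mA, V_DS ≈ 5.2 V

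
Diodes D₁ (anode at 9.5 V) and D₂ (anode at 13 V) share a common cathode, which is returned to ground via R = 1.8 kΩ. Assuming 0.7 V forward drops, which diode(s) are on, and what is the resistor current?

Only D₂ conducts; I_R ≈ 6.8 mA

Assume both conduct. Then node N would need to be at both 9.5−0.7 = 8.8 V and 13−0.7 = 12.3 V, which is impossible.
Assume only D₂ conducts: V_N = 13 − 0.7 = 12.3 V, so I_R = 12.3/1.8 = 6.83 mA.
Check D₁: its anode-to-cathode voltage is 9.5 − 12.3 = -2.8 V < 0.7 V, so it is off. The assumption is consistent.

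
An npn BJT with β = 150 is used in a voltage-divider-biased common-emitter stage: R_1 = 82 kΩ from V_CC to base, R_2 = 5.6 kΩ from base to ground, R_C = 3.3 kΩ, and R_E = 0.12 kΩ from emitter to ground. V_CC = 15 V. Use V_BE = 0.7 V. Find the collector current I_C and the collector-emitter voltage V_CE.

I_C ≈ 1.7 mA, V_CE ≈ 9.3 V

Thevenize the base divider: V_Th = V_CC·R_2/(R_1+R_2) = 15×5.6/87.6 = 0.959 V, R_Th = R_1‖R_2 = 5.24 kΩ.
Base-emitter loop: V_Th = I_B·R_Th + V_BE + (β+1)I_B·R_E, so I_B = (0.959 − 0.7) / (5.24 + 151×0.12) = 0.0111 mA.
I_C = β·I_B = 150×0.0111 = 1.66 mA, and I_E = (β+1)I_B = 1.67 mA.
V_CE = V_CC − I_C·R_C − I_E·R_E = 15 − 1.66×3.3 − 1.67×0.12 = 9.31 V.
V_CE = 9.31 V > 0.2 V confirms active-region operation.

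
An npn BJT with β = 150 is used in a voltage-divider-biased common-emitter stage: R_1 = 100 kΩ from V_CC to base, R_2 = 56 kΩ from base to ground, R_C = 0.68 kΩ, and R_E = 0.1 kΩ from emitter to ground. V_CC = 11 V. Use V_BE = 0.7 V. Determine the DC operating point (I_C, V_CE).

Thevenize the base divider: V_Th = V_CC·R_2/(R_1+R_2) = 11×56/156 = 3.95 V, R_Th = R_1‖R_2 = 35.9 kΩ.
Base-emitter loop: V_Th = I_B·R_Th + V_BE + (β+1)I_B·R_E, so I_B = (3.95 − 0.7) / (35.9 + 151×0.1) = 0.0637 mA.
I_C = β·I_B = 150×0.0637 = 9.56 mA, and I_E = (β+1)I_B = 9.62 mA.
V_CE = V_CC − I_C·R_C − I_E·R_E = 11 − 9.56×0.68 − 9.62×0.1 = 3.54 V.
V_CE = 3.54 V > 0.2 V confirms active-region operation.

I_C ≈ 9.6 mA, V_CE ≈ 3.5 V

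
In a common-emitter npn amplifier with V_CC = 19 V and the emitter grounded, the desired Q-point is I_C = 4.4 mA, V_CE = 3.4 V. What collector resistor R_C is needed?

Collector loop: V_CC = I_C·R_C + V_CE.
R_C = (V_CC − V_CE)/I_C = (19 − 3.4)/4.4 = 3.55 kΩ.

R_C ≈ 3.5 kΩ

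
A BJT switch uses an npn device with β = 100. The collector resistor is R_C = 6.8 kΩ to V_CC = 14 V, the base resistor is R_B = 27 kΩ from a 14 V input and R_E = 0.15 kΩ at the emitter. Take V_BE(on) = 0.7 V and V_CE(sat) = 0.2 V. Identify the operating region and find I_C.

saturation; I_C ≈ 2 mA

Assume active: I_B = (14 − 0.7)/(27 + 101×0.15) = 0.316 mA, I_C = β·I_B = 31.6 mA.
Then V_CE = 14 − 31.6×6.8 − 31.9×0.15 = -205 V < 0.2 V — the active assumption fails.
Re-solve with V_CE = 0.2 V. KCL at the emitter: V_E/R_E = (V_BB−0.7−V_E)/R_B + (V_CC−0.2−V_E)/R_C, giving V_E = 0.368 V.
I_C = (V_CC − 0.2 − V_E)/R_C = (13.8 − 0.368)/6.8 = 1.98 mA.
Check: I_B = (13.3 − 0.368)/27 = 0.479 mA, and β·I_B = 47.9 mA > I_C, confirming saturation.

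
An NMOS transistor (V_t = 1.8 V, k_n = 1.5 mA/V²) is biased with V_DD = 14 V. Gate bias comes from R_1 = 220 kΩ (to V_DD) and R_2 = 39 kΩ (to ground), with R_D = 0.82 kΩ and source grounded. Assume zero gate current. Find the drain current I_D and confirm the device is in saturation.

V_G = V_DD·R_2/(R_1+R_2) = 14×39/259 = 2.11 V. With the source grounded, V_GS = V_G = 2.11 V.
Assume saturation: I_D = (k_n/2)(V_GS − V_t)² = (1.5/2)×(2.11 − 1.8)² = 0.75×0.308² = 0.0712 mA.
V_DS = V_DD − I_D·R_D = 14 − 0.0712×0.82 = 13.9 V.
Saturation requires V_DS ≥ V_GS − V_t = 0.308 V; 13.9 ≥ 0.308 ✓.

I_D ≈ 0.071 mA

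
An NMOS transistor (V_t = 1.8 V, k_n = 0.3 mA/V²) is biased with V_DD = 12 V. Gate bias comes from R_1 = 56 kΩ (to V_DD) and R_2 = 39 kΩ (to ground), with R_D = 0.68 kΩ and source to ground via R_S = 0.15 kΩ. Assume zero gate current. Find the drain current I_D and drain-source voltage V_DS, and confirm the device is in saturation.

V_G = V_DD·R_2/(R_1+R_2) = 12×39/95 = 4.93 V.
Assume saturation: I_D = (k_n/2)(V_GS − V_t)² with V_GS = V_G − I_D·R_S = 4.93 − 0.15·I_D.
Substituting gives 0.00337·I_D² − 1.14·I_D + 1.47 = 0, with roots I_D = 1.29 or 337 mA.
The root I_D = 337 mA gives V_GS = -45.6 V ≤ V_t, so take I_D = 1.29 mA.
Then V_GS = 4.73 V and V_DS = V_DD − I_D(R_D+R_S) = 12 − 1.29×0.83 = 10.9 V.
Saturation requires V_DS ≥ V_GS − V_t = 2.93 V; 10.9 ≥ 2.93 ✓.

I_D ≈ 1.3 mA, V_DS ≈ 11 V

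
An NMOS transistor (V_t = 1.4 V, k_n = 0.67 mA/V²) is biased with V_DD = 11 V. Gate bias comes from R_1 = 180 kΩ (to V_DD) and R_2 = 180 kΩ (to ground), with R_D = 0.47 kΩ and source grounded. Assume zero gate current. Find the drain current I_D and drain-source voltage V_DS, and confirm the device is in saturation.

V_G = V_DD·R_2/(R_1+R_2) = 11×180/360 = 5.5 V. With the source grounded, V_GS = V_G = 5.5 V.
Assume saturation: I_D = (k_n/2)(V_GS − V_t)² = (0.67/2)×(5.5 − 1.4)² = 0.335×4.1² = 5.63 mA.
V_DS = V_DD − I_D·R_D = 11 − 5.63×0.47 = 8.35 V.
Saturation requires V_DS ≥ V_GS − V_t = 4.1 V; 8.35 ≥ 4.1 ✓.

I_D ≈ 5.6 mA, V_DS ≈ 8.4 V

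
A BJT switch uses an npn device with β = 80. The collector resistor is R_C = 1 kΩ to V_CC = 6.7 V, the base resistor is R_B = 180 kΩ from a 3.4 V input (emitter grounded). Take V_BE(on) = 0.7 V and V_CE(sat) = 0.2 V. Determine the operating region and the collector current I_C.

Assume active. Base-emitter loop: I_B = (V_BB − V_BE)/R_B = (3.4 − 0.7)/180 = 0.015 mA.
I_C = β·I_B = 80×0.015 = 1.2 mA.
V_CE = V_CC − I_C·R_C = 6.7 − 1.2×1 = 5.5 V > V_CE(sat), so the active-region assumption holds.

active; I_C ≈ 1.2 mA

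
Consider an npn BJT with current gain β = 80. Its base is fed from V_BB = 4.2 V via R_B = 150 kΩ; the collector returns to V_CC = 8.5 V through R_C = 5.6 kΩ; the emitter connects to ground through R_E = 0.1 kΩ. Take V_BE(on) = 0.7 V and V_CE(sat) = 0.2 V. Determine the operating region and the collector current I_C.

Assume active: I_B = (4.2 − 0.7)/(150 + 81×0.1) = 0.0221 mA, I_C = β·I_B = 1.77 mA.
Then V_CE = 8.5 − 1.77×5.6 − 1.79×0.1 = -1.6 V < 0.2 V — the active assumption fails.
Re-solve with V_CE = 0.2 V. KCL at the emitter: V_E/R_E = (V_BB−0.7−V_E)/R_B + (V_CC−0.2−V_E)/R_C, giving V_E = 0.148 V.
I_C = (V_CC − 0.2 − V_E)/R_C = (8.3 − 0.148)/5.6 = 1.46 mA.
Check: I_B = (3.5 − 0.148)/150 = 0.0223 mA, and β·I_B = 1.79 mA > I_C, confirming saturation.

saturation; I_C ≈ 1.5 mA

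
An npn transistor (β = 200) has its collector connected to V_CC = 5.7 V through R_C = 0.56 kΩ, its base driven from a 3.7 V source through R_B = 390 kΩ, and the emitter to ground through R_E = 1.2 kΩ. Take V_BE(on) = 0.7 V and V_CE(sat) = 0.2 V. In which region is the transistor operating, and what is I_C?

Assume active. Base-emitter loop: I_B = (V_BB − V_BE)/(R_B + (β+1)R_E) = (3.7 − 0.7)/(390 + 201×1.2) = 0.00475 mA.
I_C = β·I_B = 200×0.00475 = 0.951 mA.
V_CE = V_CC − I_C·R_C − I_E·R_E = 5.7 − 0.951×0.56 − 0.955×1.2 = 4.02 V > V_CE(sat), so the active-region assumption holds.

active; I_C ≈ 0.95 mA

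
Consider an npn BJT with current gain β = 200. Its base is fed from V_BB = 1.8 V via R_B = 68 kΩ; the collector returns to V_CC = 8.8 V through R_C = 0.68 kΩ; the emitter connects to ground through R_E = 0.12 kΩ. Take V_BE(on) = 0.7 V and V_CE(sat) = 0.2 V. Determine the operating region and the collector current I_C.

Assume active. Base-emitter loop: I_B = (V_BB − V_BE)/(R_B + (β+1)R_E) = (1.8 − 0.7)/(68 + 201×0.12) = 0.0119 mA.
I_C = β·I_B = 200×0.0119 = 2.39 mA.
V_CE = V_CC − I_C·R_C − I_E·R_E = 8.8 − 2.39×0.68 − 2.4×0.12 = 6.89 V > V_CE(sat), so the active-region assumption holds.

active; I_C ≈ 2.4 mA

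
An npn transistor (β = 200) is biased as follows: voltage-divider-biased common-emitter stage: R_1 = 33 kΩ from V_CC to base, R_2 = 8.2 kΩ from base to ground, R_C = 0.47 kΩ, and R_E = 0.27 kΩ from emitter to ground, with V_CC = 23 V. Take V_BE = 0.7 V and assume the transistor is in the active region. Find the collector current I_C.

Thevenize the base divider: V_Th = V_CC·R_2/(R_1+R_2) = 23×8.2/41.2 = 4.58 V, R_Th = R_1‖R_2 = 6.57 kΩ.
Base-emitter loop: V_Th = I_B·R_Th + V_BE + (β+1)I_B·R_E, so I_B = (4.58 − 0.7) / (6.57 + 201×0.27) = 0.0637 mA.
I_C = β·I_B = 200×0.0637 = 12.7 mA, and I_E = (β+1)I_B = 12.8 mA.
V_CE = V_CC − I_C·R_C − I_E·R_E = 23 − 12.7×0.47 − 12.8×0.27 = 13.5 V.
V_CE = 13.5 V > 0.2 V confirms active-region operation.

I_C ≈ 13 mA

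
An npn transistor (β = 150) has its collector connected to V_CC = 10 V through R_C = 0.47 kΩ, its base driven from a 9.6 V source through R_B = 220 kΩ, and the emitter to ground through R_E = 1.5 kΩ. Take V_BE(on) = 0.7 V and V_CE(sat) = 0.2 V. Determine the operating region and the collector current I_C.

active; I_C ≈ 3 mA

Assume active. Base-emitter loop: I_B = (V_BB − V_BE)/(R_B + (β+1)R_E) = (9.6 − 0.7)/(220 + 151×1.5) = 0.0199 mA.
I_C = β·I_B = 150×0.0199 = 2.99 mA.
V_CE = V_CC − I_C·R_C − I_E·R_E = 10 − 2.99×0.47 − 3.01×1.5 = 4.08 V > V_CE(sat), so the active-region assumption holds.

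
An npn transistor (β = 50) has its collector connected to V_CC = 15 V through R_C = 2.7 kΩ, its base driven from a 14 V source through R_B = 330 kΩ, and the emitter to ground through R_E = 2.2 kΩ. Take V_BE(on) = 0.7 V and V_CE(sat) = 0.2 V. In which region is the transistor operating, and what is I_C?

Assume active. Base-emitter loop: I_B = (V_BB − V_BE)/(R_B + (β+1)R_E) = (14 − 0.7)/(330 + 51×2.2) = 0.0301 mA.
I_C = β·I_B = 50×0.0301 = 1.5 mA.
V_CE = V_CC − I_C·R_C − I_E·R_E = 15 − 1.5×2.7 − 1.53×2.2 = 7.56 V > V_CE(sat), so the active-region assumption holds.

active; I_C ≈ 1.5 mA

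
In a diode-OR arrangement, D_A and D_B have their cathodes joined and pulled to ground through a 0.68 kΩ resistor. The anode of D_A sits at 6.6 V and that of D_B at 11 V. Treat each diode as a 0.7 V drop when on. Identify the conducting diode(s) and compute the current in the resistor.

Only D_B conducts; I_R ≈ 15 mA

Assume both conduct. Then node N would need to be at both 6.6−0.7 = 5.9 V and 11−0.7 = 10.3 V, which is impossible.
Assume only D_B conducts: V_N = 11 − 0.7 = 10.3 V, so I_R = 10.3/0.68 = 15.1 mA.
Check D_A: its anode-to-cathode voltage is 6.6 − 10.3 = -3.7 V < 0.7 V, so it is off. The assumption is consistent.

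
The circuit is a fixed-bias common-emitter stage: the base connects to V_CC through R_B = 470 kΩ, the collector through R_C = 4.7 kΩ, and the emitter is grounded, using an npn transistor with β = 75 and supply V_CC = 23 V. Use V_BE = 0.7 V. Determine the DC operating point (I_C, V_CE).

I_C ≈ 3.6 mA, V_CE ≈ 6.3 V

Base loop: V_CC = I_B·R_B + V_BE, so I_B = (23 − 0.7)/470 kΩ = 0.0474 mA.
In the active region I_C = β·I_B = 75 × 0.0474 = 3.56 mA.
Collector loop: V_CE = V_CC − I_C·R_C = 23 − 3.56×4.7 = 6.27 V.
Since V_CE = 6.27 V > V_CE(sat) ≈ 0.2 V, the transistor is in the active region as assumed.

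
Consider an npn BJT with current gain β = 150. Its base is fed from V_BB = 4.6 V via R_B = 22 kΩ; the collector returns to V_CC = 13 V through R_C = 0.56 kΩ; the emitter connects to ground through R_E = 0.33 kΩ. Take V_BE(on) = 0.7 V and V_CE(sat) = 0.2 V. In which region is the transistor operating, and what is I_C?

active; I_C ≈ 8.1 mA

Assume active. Base-emitter loop: I_B = (V_BB − V_BE)/(R_B + (β+1)R_E) = (4.6 − 0.7)/(22 + 151×0.33) = 0.0543 mA.
I_C = β·I_B = 150×0.0543 = 8.14 mA.
V_CE = V_CC − I_C·R_C − I_E·R_E = 13 − 8.14×0.56 − 8.2×0.33 = 5.73 V > V_CE(sat), so the active-region assumption holds.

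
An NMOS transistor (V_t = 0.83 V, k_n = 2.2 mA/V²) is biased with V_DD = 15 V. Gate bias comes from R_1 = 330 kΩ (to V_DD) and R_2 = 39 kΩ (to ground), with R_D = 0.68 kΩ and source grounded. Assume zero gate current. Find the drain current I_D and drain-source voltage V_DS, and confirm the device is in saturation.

I_D ≈ 0.63 mA, V_DS ≈ 15 V

V_G = V_DD·R_2/(R_1+R_2) = 15×39/369 = 1.59 V. With the source grounded, V_GS = V_G = 1.59 V.
Assume saturation: I_D = (k_n/2)(V_GS − V_t)² = (2.2/2)×(1.59 − 0.83)² = 1.1×0.755² = 0.628 mA.
V_DS = V_DD − I_D·R_D = 15 − 0.628×0.68 = 14.6 V.
Saturation requires V_DS ≥ V_GS − V_t = 0.755 V; 14.6 ≥ 0.755 ✓.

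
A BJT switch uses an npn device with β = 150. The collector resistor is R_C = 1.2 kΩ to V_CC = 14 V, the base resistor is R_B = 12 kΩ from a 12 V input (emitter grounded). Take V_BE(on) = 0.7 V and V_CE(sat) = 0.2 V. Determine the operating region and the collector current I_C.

saturation; I_C ≈ 12 mA

Assume active: I_B = (12 − 0.7)/12 = 0.942 mA, giving I_C = β·I_B = 141 mA.
But then V_CE = 14 − 141×1.2 = -156 V < V_CE(sat) = 0.2 V — impossible in the active region.
So the transistor is saturated. With V_CE = 0.2 V, I_C = (V_CC − 0.2)/R_C = 13.8/1.2 = 11.5 mA.
Check: β·I_B = 141 mA > I_C = 11.5 mA, confirming saturation.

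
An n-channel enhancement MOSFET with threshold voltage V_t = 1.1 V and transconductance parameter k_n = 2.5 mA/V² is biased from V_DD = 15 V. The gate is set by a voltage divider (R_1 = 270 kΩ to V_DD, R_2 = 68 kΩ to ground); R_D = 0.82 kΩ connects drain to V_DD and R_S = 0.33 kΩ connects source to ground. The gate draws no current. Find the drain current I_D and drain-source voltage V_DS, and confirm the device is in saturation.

I_D ≈ 2 mA, V_DS ≈ 13 V

V_G = V_DD·R_2/(R_1+R_2) = 15×68/338 = 3.02 V.
Assume saturation: I_D = (k_n/2)(V_GS − V_t)² with V_GS = V_G − I_D·R_S = 3.02 − 0.33·I_D.
Substituting gives 0.136·I_D² − 2.58·I_D + 4.6 = 0, with roots I_D = 1.99 or 17 mA.
The root I_D = 17 mA gives V_GS = -2.59 V ≤ V_t, so take I_D = 1.99 mA.
Then V_GS = 2.36 V and V_DS = V_DD − I_D(R_D+R_S) = 15 − 1.99×1.15 = 12.7 V.
Saturation requires V_DS ≥ V_GS − V_t = 1.26 V; 12.7 ≥ 1.26 ✓.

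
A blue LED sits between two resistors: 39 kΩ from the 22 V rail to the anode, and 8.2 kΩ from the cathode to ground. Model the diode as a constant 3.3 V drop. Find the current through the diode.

The two resistors are in series with the diode, so KVL gives 22 = I·39 + 3.3 + I·8.2.
I = (22 − 3.3) / (39 + 8.2) kΩ = 18.7 / 47.2 = 0.396 mA.

I ≈ 0.4 mA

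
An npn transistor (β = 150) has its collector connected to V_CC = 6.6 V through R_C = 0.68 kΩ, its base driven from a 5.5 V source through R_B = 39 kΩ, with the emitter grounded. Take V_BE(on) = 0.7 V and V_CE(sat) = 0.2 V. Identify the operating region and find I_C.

Assume active: I_B = (5.5 − 0.7)/39 = 0.123 mA, giving I_C = β·I_B = 18.5 mA.
But then V_CE = 6.6 − 18.5×0.68 = -5.95 V < V_CE(sat) = 0.2 V — impossible in the active region.
So the transistor is saturated. With V_CE = 0.2 V, I_C = (V_CC − 0.2)/R_C = 6.4/0.68 = 9.41 mA.
Check: β·I_B = 18.5 mA > I_C = 9.41 mA, confirming saturation.

saturation; I_C ≈ 9.4 mA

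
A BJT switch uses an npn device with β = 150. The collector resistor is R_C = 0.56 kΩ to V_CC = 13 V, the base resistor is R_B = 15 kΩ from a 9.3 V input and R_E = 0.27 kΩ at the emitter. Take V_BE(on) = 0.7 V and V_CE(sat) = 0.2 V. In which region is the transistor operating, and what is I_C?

Assume active: I_B = (9.3 − 0.7)/(15 + 151×0.27) = 0.154 mA, I_C = β·I_B = 23.1 mA.
Then V_CE = 13 − 23.1×0.56 − 23.3×0.27 = -6.24 V < 0.2 V — the active assumption fails.
Re-solve with V_CE = 0.2 V. KCL at the emitter: V_E/R_E = (V_BB−0.7−V_E)/R_B + (V_CC−0.2−V_E)/R_C, giving V_E = 4.22 V.
I_C = (V_CC − 0.2 − V_E)/R_C = (12.8 − 4.22)/0.56 = 15.3 mA.
Check: I_B = (8.6 − 4.22)/15 = 0.292 mA, and β·I_B = 43.8 mA > I_C, confirming saturation.

saturation; I_C ≈ 15 mA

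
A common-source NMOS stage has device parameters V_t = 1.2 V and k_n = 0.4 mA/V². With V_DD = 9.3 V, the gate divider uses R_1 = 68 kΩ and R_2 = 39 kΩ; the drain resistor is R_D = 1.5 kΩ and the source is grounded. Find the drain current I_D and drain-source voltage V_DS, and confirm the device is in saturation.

V_G = V_DD·R_2/(R_1+R_2) = 9.3×39/107 = 3.39 V. With the source grounded, V_GS = V_G = 3.39 V.
Assume saturation: I_D = (k_n/2)(V_GS − V_t)² = (0.4/2)×(3.39 − 1.2)² = 0.2×2.19² = 0.959 mA.
V_DS = V_DD − I_D·R_D = 9.3 − 0.959×1.5 = 7.86 V.
Saturation requires V_DS ≥ V_GS − V_t = 2.19 V; 7.86 ≥ 2.19 ✓.

I_D ≈ 0.96 mA, V_DS ≈ 7.9 V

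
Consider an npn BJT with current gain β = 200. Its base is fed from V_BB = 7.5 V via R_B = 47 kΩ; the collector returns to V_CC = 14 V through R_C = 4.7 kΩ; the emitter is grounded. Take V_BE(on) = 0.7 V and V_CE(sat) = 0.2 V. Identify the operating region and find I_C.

saturation; I_C ≈ 2.9 mA

Assume active: I_B = (7.5 − 0.7)/47 = 0.145 mA, giving I_C = β·I_B = 28.9 mA.
But then V_CE = 14 − 28.9×4.7 = -122 V < V_CE(sat) = 0.2 V — impossible in the active region.
So the transistor is saturated. With V_CE = 0.2 V, I_C = (V_CC − 0.2)/R_C = 13.8/4.7 = 2.94 mA.
Check: β·I_B = 28.9 mA > I_C = 2.94 mA, confirming saturation.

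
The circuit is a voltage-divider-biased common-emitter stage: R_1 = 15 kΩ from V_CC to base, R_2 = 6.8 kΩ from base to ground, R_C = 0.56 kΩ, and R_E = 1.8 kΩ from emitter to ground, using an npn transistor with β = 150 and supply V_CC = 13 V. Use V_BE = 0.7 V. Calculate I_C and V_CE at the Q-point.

Thevenize the base divider: V_Th = V_CC·R_2/(R_1+R_2) = 13×6.8/21.8 = 4.06 V, R_Th = R_1‖R_2 = 4.68 kΩ.
Base-emitter loop: V_Th = I_B·R_Th + V_BE + (β+1)I_B·R_E, so I_B = (4.06 − 0.7) / (4.68 + 151×1.8) = 0.0121 mA.
I_C = β·I_B = 150×0.0121 = 1.82 mA, and I_E = (β+1)I_B = 1.83 mA.
V_CE = V_CC − I_C·R_C − I_E·R_E = 13 − 1.82×0.56 − 1.83×1.8 = 8.68 V.
V_CE = 8.68 V > 0.2 V confirms active-region operation.

I_C ≈ 1.8 mA, V_CE ≈ 8.7 V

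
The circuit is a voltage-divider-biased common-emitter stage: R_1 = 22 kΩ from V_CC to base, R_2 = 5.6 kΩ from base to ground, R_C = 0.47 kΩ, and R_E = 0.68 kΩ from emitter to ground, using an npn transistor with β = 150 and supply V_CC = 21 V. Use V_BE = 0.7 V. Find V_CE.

V_CE ≈ 15 V

Thevenize the base divider: V_Th = V_CC·R_2/(R_1+R_2) = 21×5.6/27.6 = 4.26 V, R_Th = R_1‖R_2 = 4.46 kΩ.
Base-emitter loop: V_Th = I_B·R_Th + V_BE + (β+1)I_B·R_E, so I_B = (4.26 − 0.7) / (4.46 + 151×0.68) = 0.0332 mA.
I_C = β·I_B = 150×0.0332 = 4.99 mA, and I_E = (β+1)I_B = 5.02 mA.
V_CE = V_CC − I_C·R_C − I_E·R_E = 21 − 4.99×0.47 − 5.02×0.68 = 15.2 V.
V_CE = 15.2 V > 0.2 V confirms active-region operation.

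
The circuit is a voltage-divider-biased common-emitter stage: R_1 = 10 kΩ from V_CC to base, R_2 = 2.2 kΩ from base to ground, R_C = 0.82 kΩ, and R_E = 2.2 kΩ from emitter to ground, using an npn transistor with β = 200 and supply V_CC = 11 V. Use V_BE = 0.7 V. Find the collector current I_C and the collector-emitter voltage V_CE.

I_C ≈ 0.58 mA, V_CE ≈ 9.2 V

Thevenize the base divider: V_Th = V_CC·R_2/(R_1+R_2) = 11×2.2/12.2 = 1.98 V, R_Th = R_1‖R_2 = 1.8 kΩ.
Base-emitter loop: V_Th = I_B·R_Th + V_BE + (β+1)I_B·R_E, so I_B = (1.98 − 0.7) / (1.8 + 201×2.2) = 0.00289 mA.
I_C = β·I_B = 200×0.00289 = 0.578 mA, and I_E = (β+1)I_B = 0.581 mA.
V_CE = V_CC − I_C·R_C − I_E·R_E = 11 − 0.578×0.82 − 0.581×2.2 = 9.25 V.
V_CE = 9.25 V > 0.2 V confirms active-region operation.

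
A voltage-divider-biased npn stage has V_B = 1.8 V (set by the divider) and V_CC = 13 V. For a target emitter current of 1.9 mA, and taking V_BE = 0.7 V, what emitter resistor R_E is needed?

V_E = V_B − V_BE = 1.8 − 0.7 = 1.1 V.
R_E = V_E / I_E = 1.1 / 1.9 = 0.579 kΩ.

R_E ≈ 0.58 kΩ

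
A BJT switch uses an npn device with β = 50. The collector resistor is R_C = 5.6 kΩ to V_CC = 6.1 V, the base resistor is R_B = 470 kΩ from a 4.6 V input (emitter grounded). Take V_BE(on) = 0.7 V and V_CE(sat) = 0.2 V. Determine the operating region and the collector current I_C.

Assume active. Base-emitter loop: I_B = (V_BB − V_BE)/R_B = (4.6 − 0.7)/470 = 0.0083 mA.
I_C = β·I_B = 50×0.0083 = 0.415 mA.
V_CE = V_CC − I_C·R_C = 6.1 − 0.415×5.6 = 3.78 V > V_CE(sat), so the active-region assumption holds.

active; I_C ≈ 0.41 mA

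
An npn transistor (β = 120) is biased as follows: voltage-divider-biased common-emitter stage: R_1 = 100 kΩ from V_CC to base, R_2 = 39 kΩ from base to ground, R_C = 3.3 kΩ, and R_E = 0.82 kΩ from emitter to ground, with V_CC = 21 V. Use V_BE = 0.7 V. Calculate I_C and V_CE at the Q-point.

I_C ≈ 4.9 mA, V_CE ≈ 0.8 V

Thevenize the base divider: V_Th = V_CC·R_2/(R_1+R_2) = 21×39/139 = 5.89 V, R_Th = R_1‖R_2 = 28.1 kΩ.
Base-emitter loop: V_Th = I_B·R_Th + V_BE + (β+1)I_B·R_E, so I_B = (5.89 − 0.7) / (28.1 + 121×0.82) = 0.0408 mA.
I_C = β·I_B = 120×0.0408 = 4.9 mA, and I_E = (β+1)I_B = 4.94 mA.
V_CE = V_CC − I_C·R_C − I_E·R_E = 21 − 4.9×3.3 − 4.94×0.82 = 0.798 V.
V_CE = 0.798 V > 0.2 V confirms active-region operation.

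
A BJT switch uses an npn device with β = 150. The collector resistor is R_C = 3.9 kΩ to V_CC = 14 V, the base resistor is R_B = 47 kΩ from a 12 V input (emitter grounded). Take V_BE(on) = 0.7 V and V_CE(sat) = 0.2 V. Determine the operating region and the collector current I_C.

saturation; I_C ≈ 3.5 mA

Assume active: I_B = (12 − 0.7)/47 = 0.24 mA, giving I_C = β·I_B = 36.1 mA.
But then V_CE = 14 − 36.1×3.9 = -127 V < V_CE(sat) = 0.2 V — impossible in the active region.
So the transistor is saturated. With V_CE = 0.2 V, I_C = (V_CC − 0.2)/R_C = 13.8/3.9 = 3.54 mA.
Check: β·I_B = 36.1 mA > I_C = 3.54 mA, confirming saturation.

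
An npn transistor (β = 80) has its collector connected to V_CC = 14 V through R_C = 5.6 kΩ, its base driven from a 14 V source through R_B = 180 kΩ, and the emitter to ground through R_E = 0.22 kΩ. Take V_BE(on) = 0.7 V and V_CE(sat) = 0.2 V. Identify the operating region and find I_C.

saturation; I_C ≈ 2.4 mA

Assume active: I_B = (14 − 0.7)/(180 + 81×0.22) = 0.0672 mA, I_C = β·I_B = 5.38 mA.
Then V_CE = 14 − 5.38×5.6 − 5.45×0.22 = -17.3 V < 0.2 V — the active assumption fails.
Re-solve with V_CE = 0.2 V. KCL at the emitter: V_E/R_E = (V_BB−0.7−V_E)/R_B + (V_CC−0.2−V_E)/R_C, giving V_E = 0.537 V.
I_C = (V_CC − 0.2 − V_E)/R_C = (13.8 − 0.537)/5.6 = 2.37 mA.
Check: I_B = (13.3 − 0.537)/180 = 0.0709 mA, and β·I_B = 5.67 mA > I_C, confirming saturation.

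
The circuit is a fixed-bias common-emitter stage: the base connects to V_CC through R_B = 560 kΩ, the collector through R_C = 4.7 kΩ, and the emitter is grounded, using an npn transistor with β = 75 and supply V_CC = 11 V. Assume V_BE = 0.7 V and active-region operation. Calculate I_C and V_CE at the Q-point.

I_C ≈ 1.4 mA, V_CE ≈ 4.5 V

Base loop: V_CC = I_B·R_B + V_BE, so I_B = (11 − 0.7)/560 kΩ = 0.0184 mA.
In the active region I_C = β·I_B = 75 × 0.0184 = 1.38 mA.
Collector loop: V_CE = V_CC − I_C·R_C = 11 − 1.38×4.7 = 4.52 V.
Since V_CE = 4.52 V > V_CE(sat) ≈ 0.2 V, the transistor is in the active region as assumed.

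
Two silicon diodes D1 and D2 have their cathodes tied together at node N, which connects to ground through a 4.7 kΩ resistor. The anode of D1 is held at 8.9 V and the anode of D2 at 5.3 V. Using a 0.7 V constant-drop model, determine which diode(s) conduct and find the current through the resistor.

Assume both conduct. Then node N would need to be at both 8.9−0.7 = 8.2 V and 5.3−0.7 = 4.6 V, which is impossible.
Assume only D1 conducts: V_N = 8.9 − 0.7 = 8.2 V, so I_R = 8.2/4.7 = 1.74 mA.
Check D2: its anode-to-cathode voltage is 5.3 − 8.2 = -2.9 V < 0.7 V, so it is off. The assumption is consistent.

Only D1 conducts; I_R ≈ 1.7 mA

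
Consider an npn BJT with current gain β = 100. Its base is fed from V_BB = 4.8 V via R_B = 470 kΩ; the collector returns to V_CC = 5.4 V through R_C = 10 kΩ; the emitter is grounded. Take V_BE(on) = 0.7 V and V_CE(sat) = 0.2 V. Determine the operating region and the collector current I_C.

saturation; I_C ≈ 0.52 mA

Assume active: I_B = (4.8 − 0.7)/470 = 0.00872 mA, giving I_C = β·I_B = 0.872 mA.
But then V_CE = 5.4 − 0.872×10 = -3.32 V < V_CE(sat) = 0.2 V — impossible in the active region.
So the transistor is saturated. With V_CE = 0.2 V, I_C = (V_CC − 0.2)/R_C = 5.2/10 = 0.52 mA.
Check: β·I_B = 0.872 mA > I_C = 0.52 mA, confirming saturation.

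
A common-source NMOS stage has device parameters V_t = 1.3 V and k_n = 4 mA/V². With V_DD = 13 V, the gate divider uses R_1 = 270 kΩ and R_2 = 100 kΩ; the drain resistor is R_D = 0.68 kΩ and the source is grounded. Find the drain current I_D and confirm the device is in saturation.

I_D ≈ 9.8 mA

V_G = V_DD·R_2/(R_1+R_2) = 13×100/370 = 3.51 V. With the source grounded, V_GS = V_G = 3.51 V.
Assume saturation: I_D = (k_n/2)(V_GS − V_t)² = (4/2)×(3.51 − 1.3)² = 2×2.21² = 9.8 mA.
V_DS = V_DD − I_D·R_D = 13 − 9.8×0.68 = 6.34 V.
Saturation requires V_DS ≥ V_GS − V_t = 2.21 V; 6.34 ≥ 2.21 ✓.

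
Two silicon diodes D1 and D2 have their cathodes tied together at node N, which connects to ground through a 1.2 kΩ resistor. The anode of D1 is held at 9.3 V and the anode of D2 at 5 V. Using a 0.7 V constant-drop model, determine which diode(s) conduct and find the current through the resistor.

Assume both conduct. Then node N would need to be at both 9.3−0.7 = 8.6 V and 5−0.7 = 4.3 V, which is impossible.
Assume only D1 conducts: V_N = 9.3 − 0.7 = 8.6 V, so I_R = 8.6/1.2 = 7.17 mA.
Check D2: its anode-to-cathode voltage is 5 − 8.6 = -3.6 V < 0.7 V, so it is off. The assumption is consistent.

Only D1 conducts; I_R ≈ 7.2 mA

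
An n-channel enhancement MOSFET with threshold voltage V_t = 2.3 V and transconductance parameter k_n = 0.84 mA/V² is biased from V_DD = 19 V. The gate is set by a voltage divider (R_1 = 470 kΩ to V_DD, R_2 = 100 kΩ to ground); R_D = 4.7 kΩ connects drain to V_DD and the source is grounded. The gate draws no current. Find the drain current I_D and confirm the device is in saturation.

I_D ≈ 0.45 mA

V_G = V_DD·R_2/(R_1+R_2) = 19×100/570 = 3.33 V. With the source grounded, V_GS = V_G = 3.33 V.
Assume saturation: I_D = (k_n/2)(V_GS − V_t)² = (0.84/2)×(3.33 − 2.3)² = 0.42×1.03² = 0.448 mA.
V_DS = V_DD − I_D·R_D = 19 − 0.448×4.7 = 16.9 V.
Saturation requires V_DS ≥ V_GS − V_t = 1.03 V; 16.9 ≥ 1.03 ✓.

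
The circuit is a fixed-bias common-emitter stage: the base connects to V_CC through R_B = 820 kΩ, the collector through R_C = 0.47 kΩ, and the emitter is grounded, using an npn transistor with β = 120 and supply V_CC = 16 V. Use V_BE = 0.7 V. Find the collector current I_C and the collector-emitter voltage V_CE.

I_C ≈ 2.2 mA, V_CE ≈ 15 V

Base loop: V_CC = I_B·R_B + V_BE, so I_B = (16 − 0.7)/820 kΩ = 0.0187 mA.
In the active region I_C = β·I_B = 120 × 0.0187 = 2.24 mA.
Collector loop: V_CE = V_CC − I_C·R_C = 16 − 2.24×0.47 = 14.9 V.
Since V_CE = 14.9 V > V_CE(sat) ≈ 0.2 V, the transistor is in the active region as assumed.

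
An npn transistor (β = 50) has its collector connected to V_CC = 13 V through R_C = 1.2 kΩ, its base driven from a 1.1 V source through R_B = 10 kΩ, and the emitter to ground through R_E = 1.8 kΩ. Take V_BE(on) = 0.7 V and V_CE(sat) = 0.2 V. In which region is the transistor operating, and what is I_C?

Assume active. Base-emitter loop: I_B = (V_BB − V_BE)/(R_B + (β+1)R_E) = (1.1 − 0.7)/(10 + 51×1.8) = 0.00393 mA.
I_C = β·I_B = 50×0.00393 = 0.196 mA.
V_CE = V_CC − I_C·R_C − I_E·R_E = 13 − 0.196×1.2 − 0.2×1.8 = 12.4 V > V_CE(sat), so the active-region assumption holds.

active; I_C ≈ 0.2 mA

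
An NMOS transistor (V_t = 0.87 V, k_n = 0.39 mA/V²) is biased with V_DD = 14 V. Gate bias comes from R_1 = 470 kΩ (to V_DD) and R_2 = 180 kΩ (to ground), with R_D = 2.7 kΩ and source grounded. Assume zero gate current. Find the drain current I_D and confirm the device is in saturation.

V_G = V_DD·R_2/(R_1+R_2) = 14×180/650 = 3.88 V. With the source grounded, V_GS = V_G = 3.88 V.
Assume saturation: I_D = (k_n/2)(V_GS − V_t)² = (0.39/2)×(3.88 − 0.87)² = 0.195×3.01² = 1.76 mA.
V_DS = V_DD − I_D·R_D = 14 − 1.76×2.7 = 9.24 V.
Saturation requires V_DS ≥ V_GS − V_t = 3.01 V; 9.24 ≥ 3.01 ✓.

I_D ≈ 1.8 mA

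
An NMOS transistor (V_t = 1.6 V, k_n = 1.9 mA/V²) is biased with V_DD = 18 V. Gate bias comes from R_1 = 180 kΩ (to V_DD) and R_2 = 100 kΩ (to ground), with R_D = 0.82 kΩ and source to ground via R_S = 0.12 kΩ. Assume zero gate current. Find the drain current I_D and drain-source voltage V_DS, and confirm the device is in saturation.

I_D ≈ 11 mA, V_DS ≈ 7.3 V

V_G = V_DD·R_2/(R_1+R_2) = 18×100/280 = 6.43 V.
Assume saturation: I_D = (k_n/2)(V_GS − V_t)² with V_GS = V_G − I_D·R_S = 6.43 − 0.12·I_D.
Substituting gives 0.0137·I_D² − 2.1·I_D + 22.1 = 0, with roots I_D = 11.4 or 142 mA.
The root I_D = 142 mA gives V_GS = -10.6 V ≤ V_t, so take I_D = 11.4 mA.
Then V_GS = 5.06 V and V_DS = V_DD − I_D(R_D+R_S) = 18 − 11.4×0.94 = 7.3 V.
Saturation requires V_DS ≥ V_GS − V_t = 3.46 V; 7.3 ≥ 3.46 ✓.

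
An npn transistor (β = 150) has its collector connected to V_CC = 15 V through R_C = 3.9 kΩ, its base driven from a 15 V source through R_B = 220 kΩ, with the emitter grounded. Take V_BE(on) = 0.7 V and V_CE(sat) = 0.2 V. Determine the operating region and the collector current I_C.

saturation; I_C ≈ 3.8 mA

Assume active: I_B = (15 − 0.7)/220 = 0.065 mA, giving I_C = β·I_B = 9.75 mA.
But then V_CE = 15 − 9.75×3.9 = -23 V < V_CE(sat) = 0.2 V — impossible in the active region.
So the transistor is saturated. With V_CE = 0.2 V, I_C = (V_CC − 0.2)/R_C = 14.8/3.9 = 3.79 mA.
Check: β·I_B = 9.75 mA > I_C = 3.79 mA, confirming saturation.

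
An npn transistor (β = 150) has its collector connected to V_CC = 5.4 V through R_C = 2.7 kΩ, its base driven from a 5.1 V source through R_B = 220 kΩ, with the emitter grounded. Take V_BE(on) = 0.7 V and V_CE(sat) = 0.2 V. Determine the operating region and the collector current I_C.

Assume active: I_B = (5.1 − 0.7)/220 = 0.02 mA, giving I_C = β·I_B = 3 mA.
But then V_CE = 5.4 − 3×2.7 = -2.7 V < V_CE(sat) = 0.2 V — impossible in the active region.
So the transistor is saturated. With V_CE = 0.2 V, I_C = (V_CC − 0.2)/R_C = 5.2/2.7 = 1.93 mA.
Check: β·I_B = 3 mA > I_C = 1.93 mA, confirming saturation.

saturation; I_C ≈ 1.9 mA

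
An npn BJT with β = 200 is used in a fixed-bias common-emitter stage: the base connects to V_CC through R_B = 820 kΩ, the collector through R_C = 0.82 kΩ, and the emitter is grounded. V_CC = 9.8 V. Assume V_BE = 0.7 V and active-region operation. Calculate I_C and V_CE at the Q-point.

I_C ≈ 2.2 mA, V_CE ≈ 8 V

Base loop: V_CC = I_B·R_B + V_BE, so I_B = (9.8 − 0.7)/820 kΩ = 0.0111 mA.
In the active region I_C = β·I_B = 200 × 0.0111 = 2.22 mA.
Collector loop: V_CE = V_CC − I_C·R_C = 9.8 − 2.22×0.82 = 7.98 V.
Since V_CE = 7.98 V > V_CE(sat) ≈ 0.2 V, the transistor is in the active region as assumed.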